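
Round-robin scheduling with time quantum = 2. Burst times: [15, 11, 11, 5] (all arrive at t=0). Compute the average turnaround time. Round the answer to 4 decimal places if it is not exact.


Time quantum = 2
Execution trace:
  J1 runs 2 units, time = 2
  J2 runs 2 units, time = 4
  J3 runs 2 units, time = 6
  J4 runs 2 units, time = 8
  J1 runs 2 units, time = 10
  J2 runs 2 units, time = 12
  J3 runs 2 units, time = 14
  J4 runs 2 units, time = 16
  J1 runs 2 units, time = 18
  J2 runs 2 units, time = 20
  J3 runs 2 units, time = 22
  J4 runs 1 units, time = 23
  J1 runs 2 units, time = 25
  J2 runs 2 units, time = 27
  J3 runs 2 units, time = 29
  J1 runs 2 units, time = 31
  J2 runs 2 units, time = 33
  J3 runs 2 units, time = 35
  J1 runs 2 units, time = 37
  J2 runs 1 units, time = 38
  J3 runs 1 units, time = 39
  J1 runs 2 units, time = 41
  J1 runs 1 units, time = 42
Finish times: [42, 38, 39, 23]
Average turnaround = 142/4 = 35.5

35.5


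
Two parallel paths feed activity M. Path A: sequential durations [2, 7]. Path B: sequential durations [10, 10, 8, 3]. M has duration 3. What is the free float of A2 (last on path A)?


ES(A2) = sum of predecessors on chain A = 2
EF(A2) = ES + duration = 2 + 7 = 9
Successor of A2 is M. ES(M) = max(sum(A), sum(B)) = max(9, 31) = 31
Free float = ES(successor) - EF(current) = 31 - 9 = 22

22


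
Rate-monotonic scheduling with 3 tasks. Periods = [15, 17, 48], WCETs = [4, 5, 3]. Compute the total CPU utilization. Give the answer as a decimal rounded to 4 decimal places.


Compute individual utilizations (exact fractions):
  Task 1: C/T = 4/15 (approx. 0.2667)
  Task 2: C/T = 5/17 (approx. 0.2941)
  Task 3: C/T = 3/48 = 1/16 (approx. 0.0625)
Total utilization U = 4/15 + 5/17 + 1/16 = 2543/4080
Rounded to 4 decimal places: U = 0.6233
RM (Liu & Layland) bound for 3 tasks = 0.779763; compare with U = 2543/4080 (approx. 0.623284)
U <= bound, so schedulable by RM sufficient condition.

0.6233


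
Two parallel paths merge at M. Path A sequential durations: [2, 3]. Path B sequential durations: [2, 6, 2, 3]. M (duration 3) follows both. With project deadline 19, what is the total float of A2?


Forward pass: ES(A2) = sum of predecessors on chain A = 2
EF = ES + duration = 2 + 3 = 5
Backward pass: LF(M) = deadline = 19; LS(M) = 19 - 3 = 16
LF(A2) = LS(M) - sum(successors on chain A) = 16 - 0 = 16
LS = LF - duration = 16 - 3 = 13
Total float = LS - ES = 13 - 2 = 11

11


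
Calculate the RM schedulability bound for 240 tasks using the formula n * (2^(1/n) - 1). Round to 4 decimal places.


Compute 2^(1/240) = 1.0028922879
Subtract 1: 1.0028922879 - 1 = 0.0028922879
Multiply by n: 240 * 0.0028922879 = 0.6941490960
Round to 4 dp: 0.6941

0.6941


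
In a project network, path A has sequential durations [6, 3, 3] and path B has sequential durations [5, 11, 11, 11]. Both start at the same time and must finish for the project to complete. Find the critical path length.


Path A total = 6 + 3 + 3 = 12
Path B total = 5 + 11 + 11 + 11 = 38
Critical path = longest path = max(12, 38) = 38

38


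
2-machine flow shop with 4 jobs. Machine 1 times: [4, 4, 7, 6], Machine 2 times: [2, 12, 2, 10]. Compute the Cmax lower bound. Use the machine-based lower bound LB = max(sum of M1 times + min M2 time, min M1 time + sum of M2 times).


LB1 = sum(M1 times) + min(M2 times) = 21 + 2 = 23
LB2 = min(M1 times) + sum(M2 times) = 4 + 26 = 30
Lower bound = max(LB1, LB2) = max(23, 30) = 30

30


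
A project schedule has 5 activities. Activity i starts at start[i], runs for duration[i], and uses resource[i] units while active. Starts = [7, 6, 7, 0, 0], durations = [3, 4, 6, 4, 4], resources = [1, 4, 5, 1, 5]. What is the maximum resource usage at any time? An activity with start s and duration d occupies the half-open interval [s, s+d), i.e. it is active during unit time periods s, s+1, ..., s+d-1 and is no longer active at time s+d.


Each activity i is active on [start_i, start_i + duration_i).
Compute total resource usage per time slot:
  t=0: active resources = [1, 5], total = 6
  t=1: active resources = [1, 5], total = 6
  t=2: active resources = [1, 5], total = 6
  t=3: active resources = [1, 5], total = 6
  t=4: active resources = [], total = 0
  t=5: active resources = [], total = 0
  t=6: active resources = [4], total = 4
  t=7: active resources = [1, 4, 5], total = 10
  t=8: active resources = [1, 4, 5], total = 10
  t=9: active resources = [1, 4, 5], total = 10
  t=10: active resources = [5], total = 5
  t=11: active resources = [5], total = 5
  t=12: active resources = [5], total = 5
Peak resource demand = 10

10


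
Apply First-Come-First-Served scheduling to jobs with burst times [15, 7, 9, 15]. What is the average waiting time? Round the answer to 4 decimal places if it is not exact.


FCFS order (as given): [15, 7, 9, 15]
Waiting times:
  Job 1: wait = 0
  Job 2: wait = 15
  Job 3: wait = 22
  Job 4: wait = 31
Sum of waiting times = 68
Average waiting time = 68/4 = 17.0

17.0


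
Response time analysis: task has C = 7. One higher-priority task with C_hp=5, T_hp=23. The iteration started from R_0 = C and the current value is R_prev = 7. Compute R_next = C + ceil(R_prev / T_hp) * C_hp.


R_next = C + ceil(R_prev / T_hp) * C_hp
ceil(7 / 23) = ceil(0.3043) = 1
Interference = 1 * 5 = 5
R_next = 7 + 5 = 12

12


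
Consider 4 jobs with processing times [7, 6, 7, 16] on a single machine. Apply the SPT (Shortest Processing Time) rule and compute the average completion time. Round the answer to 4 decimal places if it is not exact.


Sort jobs by processing time (SPT order): [6, 7, 7, 16]
Compute completion times sequentially:
  Job 1: processing = 6, completes at 6
  Job 2: processing = 7, completes at 13
  Job 3: processing = 7, completes at 20
  Job 4: processing = 16, completes at 36
Sum of completion times = 75
Average completion time = 75/4 = 18.75

18.75


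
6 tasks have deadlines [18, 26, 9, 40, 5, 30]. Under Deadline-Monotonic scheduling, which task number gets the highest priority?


Sort tasks by relative deadline (ascending):
  Task 5: deadline = 5
  Task 3: deadline = 9
  Task 1: deadline = 18
  Task 2: deadline = 26
  Task 6: deadline = 30
  Task 4: deadline = 40
Priority order (highest first): [5, 3, 1, 2, 6, 4]
Highest priority task = 5

5


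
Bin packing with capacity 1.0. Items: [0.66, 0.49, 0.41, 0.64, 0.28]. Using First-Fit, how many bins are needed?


Place items sequentially using First-Fit:
  Item 0.66 -> new Bin 1
  Item 0.49 -> new Bin 2
  Item 0.41 -> Bin 2 (now 0.9)
  Item 0.64 -> new Bin 3
  Item 0.28 -> Bin 1 (now 0.94)
Total bins used = 3

3


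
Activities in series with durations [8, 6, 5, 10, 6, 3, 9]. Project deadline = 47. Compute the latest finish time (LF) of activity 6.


LF(activity 6) = deadline - sum of successor durations
Successors: activities 7 through 7 with durations [9]
Sum of successor durations = 9
LF = 47 - 9 = 38

38


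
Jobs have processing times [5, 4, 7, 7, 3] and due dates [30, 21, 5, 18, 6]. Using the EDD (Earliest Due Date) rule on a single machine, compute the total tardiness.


Sort by due date (EDD order): [(7, 5), (3, 6), (7, 18), (4, 21), (5, 30)]
Compute completion times and tardiness:
  Job 1: p=7, d=5, C=7, tardiness=max(0,7-5)=2
  Job 2: p=3, d=6, C=10, tardiness=max(0,10-6)=4
  Job 3: p=7, d=18, C=17, tardiness=max(0,17-18)=0
  Job 4: p=4, d=21, C=21, tardiness=max(0,21-21)=0
  Job 5: p=5, d=30, C=26, tardiness=max(0,26-30)=0
Total tardiness = 6

6


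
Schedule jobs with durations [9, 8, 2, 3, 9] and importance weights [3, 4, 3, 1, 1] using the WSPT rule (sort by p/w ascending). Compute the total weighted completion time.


Compute p/w ratios and sort ascending (WSPT): [(2, 3), (8, 4), (9, 3), (3, 1), (9, 1)]
Compute weighted completion times:
  Job (p=2,w=3): C=2, w*C=3*2=6
  Job (p=8,w=4): C=10, w*C=4*10=40
  Job (p=9,w=3): C=19, w*C=3*19=57
  Job (p=3,w=1): C=22, w*C=1*22=22
  Job (p=9,w=1): C=31, w*C=1*31=31
Total weighted completion time = 156

156


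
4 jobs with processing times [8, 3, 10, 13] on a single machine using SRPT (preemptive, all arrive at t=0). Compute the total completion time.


Since all jobs arrive at t=0, SRPT equals SPT ordering.
SPT order: [3, 8, 10, 13]
Completion times:
  Job 1: p=3, C=3
  Job 2: p=8, C=11
  Job 3: p=10, C=21
  Job 4: p=13, C=34
Total completion time = 3 + 11 + 21 + 34 = 69

69


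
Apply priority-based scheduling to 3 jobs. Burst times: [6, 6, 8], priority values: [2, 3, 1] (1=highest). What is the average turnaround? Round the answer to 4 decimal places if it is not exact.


Sort by priority (ascending = highest first):
Order: [(1, 8), (2, 6), (3, 6)]
Completion times:
  Priority 1, burst=8, C=8
  Priority 2, burst=6, C=14
  Priority 3, burst=6, C=20
Average turnaround = 42/3 = 14.0

14.0


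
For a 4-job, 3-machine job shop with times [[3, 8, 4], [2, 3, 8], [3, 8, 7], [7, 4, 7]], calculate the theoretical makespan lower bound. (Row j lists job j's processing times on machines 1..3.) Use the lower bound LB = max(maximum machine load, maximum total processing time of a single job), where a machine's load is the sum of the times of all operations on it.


Machine loads:
  Machine 1: 3 + 2 + 3 + 7 = 15
  Machine 2: 8 + 3 + 8 + 4 = 23
  Machine 3: 4 + 8 + 7 + 7 = 26
Max machine load = 26
Job totals:
  Job 1: 15
  Job 2: 13
  Job 3: 18
  Job 4: 18
Max job total = 18
Lower bound = max(26, 18) = 26

26


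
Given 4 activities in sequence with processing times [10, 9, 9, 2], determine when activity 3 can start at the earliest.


Activity 3 starts after activities 1 through 2 complete.
Predecessor durations: [10, 9]
ES = 10 + 9 = 19

19


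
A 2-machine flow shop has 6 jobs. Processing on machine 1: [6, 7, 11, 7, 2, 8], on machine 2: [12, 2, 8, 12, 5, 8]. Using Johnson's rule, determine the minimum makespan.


Apply Johnson's rule:
  Group 1 (a <= b): [(5, 2, 5), (1, 6, 12), (4, 7, 12), (6, 8, 8)]
  Group 2 (a > b): [(3, 11, 8), (2, 7, 2)]
Optimal job order: [5, 1, 4, 6, 3, 2]
Schedule:
  Job 5: M1 done at 2, M2 done at 7
  Job 1: M1 done at 8, M2 done at 20
  Job 4: M1 done at 15, M2 done at 32
  Job 6: M1 done at 23, M2 done at 40
  Job 3: M1 done at 34, M2 done at 48
  Job 2: M1 done at 41, M2 done at 50
Makespan = 50

50


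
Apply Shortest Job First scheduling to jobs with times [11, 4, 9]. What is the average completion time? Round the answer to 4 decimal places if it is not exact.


SJF order (ascending): [4, 9, 11]
Completion times:
  Job 1: burst=4, C=4
  Job 2: burst=9, C=13
  Job 3: burst=11, C=24
Average completion = 41/3 = 13.6667

13.6667


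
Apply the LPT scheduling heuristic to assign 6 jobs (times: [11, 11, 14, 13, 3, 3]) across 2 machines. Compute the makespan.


Sort jobs in decreasing order (LPT): [14, 13, 11, 11, 3, 3]
Assign each job to the least loaded machine:
  Machine 1: jobs [14, 11, 3], load = 28
  Machine 2: jobs [13, 11, 3], load = 27
Makespan = max load = 28

28


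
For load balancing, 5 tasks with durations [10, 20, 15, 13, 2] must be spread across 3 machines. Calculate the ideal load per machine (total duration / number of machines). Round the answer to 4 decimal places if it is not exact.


Total processing time = 10 + 20 + 15 + 13 + 2 = 60
Number of machines = 3
Ideal balanced load = 60 / 3 = 20.0

20.0


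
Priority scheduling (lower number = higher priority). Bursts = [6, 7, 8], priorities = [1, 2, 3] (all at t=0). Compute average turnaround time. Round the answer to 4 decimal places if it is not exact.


Sort by priority (ascending = highest first):
Order: [(1, 6), (2, 7), (3, 8)]
Completion times:
  Priority 1, burst=6, C=6
  Priority 2, burst=7, C=13
  Priority 3, burst=8, C=21
Average turnaround = 40/3 = 13.3333

13.3333


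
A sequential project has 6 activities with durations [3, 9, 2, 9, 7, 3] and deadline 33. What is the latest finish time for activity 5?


LF(activity 5) = deadline - sum of successor durations
Successors: activities 6 through 6 with durations [3]
Sum of successor durations = 3
LF = 33 - 3 = 30

30


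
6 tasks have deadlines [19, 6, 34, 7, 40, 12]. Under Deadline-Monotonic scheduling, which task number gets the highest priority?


Sort tasks by relative deadline (ascending):
  Task 2: deadline = 6
  Task 4: deadline = 7
  Task 6: deadline = 12
  Task 1: deadline = 19
  Task 3: deadline = 34
  Task 5: deadline = 40
Priority order (highest first): [2, 4, 6, 1, 3, 5]
Highest priority task = 2

2


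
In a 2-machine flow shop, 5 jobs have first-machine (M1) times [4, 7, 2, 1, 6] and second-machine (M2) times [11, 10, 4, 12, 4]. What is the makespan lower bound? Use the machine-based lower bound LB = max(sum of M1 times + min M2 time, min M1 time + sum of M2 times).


LB1 = sum(M1 times) + min(M2 times) = 20 + 4 = 24
LB2 = min(M1 times) + sum(M2 times) = 1 + 41 = 42
Lower bound = max(LB1, LB2) = max(24, 42) = 42

42


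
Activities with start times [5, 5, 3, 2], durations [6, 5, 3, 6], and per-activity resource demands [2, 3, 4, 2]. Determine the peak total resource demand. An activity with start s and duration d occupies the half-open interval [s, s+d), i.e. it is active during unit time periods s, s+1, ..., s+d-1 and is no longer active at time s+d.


Each activity i is active on [start_i, start_i + duration_i).
Compute total resource usage per time slot:
  t=0: active resources = [], total = 0
  t=1: active resources = [], total = 0
  t=2: active resources = [2], total = 2
  t=3: active resources = [4, 2], total = 6
  t=4: active resources = [4, 2], total = 6
  t=5: active resources = [2, 3, 4, 2], total = 11
  t=6: active resources = [2, 3, 2], total = 7
  t=7: active resources = [2, 3, 2], total = 7
  t=8: active resources = [2, 3], total = 5
  t=9: active resources = [2, 3], total = 5
  t=10: active resources = [2], total = 2
Peak resource demand = 11

11


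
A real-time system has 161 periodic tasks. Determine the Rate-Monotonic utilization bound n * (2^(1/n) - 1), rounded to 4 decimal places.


Compute 2^(1/161) = 1.0043145429
Subtract 1: 1.0043145429 - 1 = 0.0043145429
Multiply by n: 161 * 0.0043145429 = 0.6946414069
Round to 4 dp: 0.6946

0.6946


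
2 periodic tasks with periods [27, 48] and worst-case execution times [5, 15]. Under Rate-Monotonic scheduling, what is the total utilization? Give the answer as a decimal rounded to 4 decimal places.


Compute individual utilizations (exact fractions):
  Task 1: C/T = 5/27 (approx. 0.1852)
  Task 2: C/T = 15/48 = 5/16 (approx. 0.3125)
Total utilization U = 5/27 + 5/16 = 215/432
Rounded to 4 decimal places: U = 0.4977
RM (Liu & Layland) bound for 2 tasks = 0.828427; compare with U = 215/432 (approx. 0.497685)
U <= bound, so schedulable by RM sufficient condition.

0.4977


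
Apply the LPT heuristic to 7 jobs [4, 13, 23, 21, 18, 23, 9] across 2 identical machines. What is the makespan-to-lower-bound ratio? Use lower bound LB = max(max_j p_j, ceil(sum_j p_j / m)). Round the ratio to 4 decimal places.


LPT order: [23, 23, 21, 18, 13, 9, 4]
Machine loads after assignment: [57, 54]
LPT makespan = 57
Lower bound = max(max_job, ceil(total/2)) = max(23, 56) = 56
Ratio = 57 / 56 = 1.0179

1.0179


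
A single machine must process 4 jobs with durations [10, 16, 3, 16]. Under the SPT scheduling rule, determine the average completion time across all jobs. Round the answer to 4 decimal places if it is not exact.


Sort jobs by processing time (SPT order): [3, 10, 16, 16]
Compute completion times sequentially:
  Job 1: processing = 3, completes at 3
  Job 2: processing = 10, completes at 13
  Job 3: processing = 16, completes at 29
  Job 4: processing = 16, completes at 45
Sum of completion times = 90
Average completion time = 90/4 = 22.5

22.5


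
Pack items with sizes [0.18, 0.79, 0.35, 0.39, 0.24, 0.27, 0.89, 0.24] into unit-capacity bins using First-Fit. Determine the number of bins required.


Place items sequentially using First-Fit:
  Item 0.18 -> new Bin 1
  Item 0.79 -> Bin 1 (now 0.97)
  Item 0.35 -> new Bin 2
  Item 0.39 -> Bin 2 (now 0.74)
  Item 0.24 -> Bin 2 (now 0.98)
  Item 0.27 -> new Bin 3
  Item 0.89 -> new Bin 4
  Item 0.24 -> Bin 3 (now 0.51)
Total bins used = 4

4


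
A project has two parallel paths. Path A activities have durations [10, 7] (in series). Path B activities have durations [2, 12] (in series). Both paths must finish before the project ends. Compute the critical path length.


Path A total = 10 + 7 = 17
Path B total = 2 + 12 = 14
Critical path = longest path = max(17, 14) = 17

17


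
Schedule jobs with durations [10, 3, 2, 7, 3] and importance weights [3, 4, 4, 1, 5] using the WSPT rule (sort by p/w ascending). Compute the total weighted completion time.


Compute p/w ratios and sort ascending (WSPT): [(2, 4), (3, 5), (3, 4), (10, 3), (7, 1)]
Compute weighted completion times:
  Job (p=2,w=4): C=2, w*C=4*2=8
  Job (p=3,w=5): C=5, w*C=5*5=25
  Job (p=3,w=4): C=8, w*C=4*8=32
  Job (p=10,w=3): C=18, w*C=3*18=54
  Job (p=7,w=1): C=25, w*C=1*25=25
Total weighted completion time = 144

144


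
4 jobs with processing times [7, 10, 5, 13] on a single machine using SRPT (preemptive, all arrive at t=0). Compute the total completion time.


Since all jobs arrive at t=0, SRPT equals SPT ordering.
SPT order: [5, 7, 10, 13]
Completion times:
  Job 1: p=5, C=5
  Job 2: p=7, C=12
  Job 3: p=10, C=22
  Job 4: p=13, C=35
Total completion time = 5 + 12 + 22 + 35 = 74

74


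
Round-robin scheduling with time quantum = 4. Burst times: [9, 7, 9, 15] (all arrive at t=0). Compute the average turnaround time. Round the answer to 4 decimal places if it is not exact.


Time quantum = 4
Execution trace:
  J1 runs 4 units, time = 4
  J2 runs 4 units, time = 8
  J3 runs 4 units, time = 12
  J4 runs 4 units, time = 16
  J1 runs 4 units, time = 20
  J2 runs 3 units, time = 23
  J3 runs 4 units, time = 27
  J4 runs 4 units, time = 31
  J1 runs 1 units, time = 32
  J3 runs 1 units, time = 33
  J4 runs 4 units, time = 37
  J4 runs 3 units, time = 40
Finish times: [32, 23, 33, 40]
Average turnaround = 128/4 = 32.0

32.0


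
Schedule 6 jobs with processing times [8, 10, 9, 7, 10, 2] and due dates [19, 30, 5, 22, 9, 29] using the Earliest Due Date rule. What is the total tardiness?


Sort by due date (EDD order): [(9, 5), (10, 9), (8, 19), (7, 22), (2, 29), (10, 30)]
Compute completion times and tardiness:
  Job 1: p=9, d=5, C=9, tardiness=max(0,9-5)=4
  Job 2: p=10, d=9, C=19, tardiness=max(0,19-9)=10
  Job 3: p=8, d=19, C=27, tardiness=max(0,27-19)=8
  Job 4: p=7, d=22, C=34, tardiness=max(0,34-22)=12
  Job 5: p=2, d=29, C=36, tardiness=max(0,36-29)=7
  Job 6: p=10, d=30, C=46, tardiness=max(0,46-30)=16
Total tardiness = 57

57


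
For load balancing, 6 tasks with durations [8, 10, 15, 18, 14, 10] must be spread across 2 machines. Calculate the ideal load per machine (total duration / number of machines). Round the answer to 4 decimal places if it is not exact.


Total processing time = 8 + 10 + 15 + 18 + 14 + 10 = 75
Number of machines = 2
Ideal balanced load = 75 / 2 = 37.5

37.5


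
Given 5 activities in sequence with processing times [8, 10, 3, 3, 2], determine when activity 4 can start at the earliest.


Activity 4 starts after activities 1 through 3 complete.
Predecessor durations: [8, 10, 3]
ES = 8 + 10 + 3 = 21

21


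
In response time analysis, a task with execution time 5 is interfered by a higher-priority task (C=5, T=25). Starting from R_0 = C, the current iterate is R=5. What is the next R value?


R_next = C + ceil(R_prev / T_hp) * C_hp
ceil(5 / 25) = ceil(0.2) = 1
Interference = 1 * 5 = 5
R_next = 5 + 5 = 10

10


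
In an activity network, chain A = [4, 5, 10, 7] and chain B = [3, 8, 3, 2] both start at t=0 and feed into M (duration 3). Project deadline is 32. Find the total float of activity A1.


Forward pass: ES(A1) = sum of predecessors on chain A = 0
EF = ES + duration = 0 + 4 = 4
Backward pass: LF(M) = deadline = 32; LS(M) = 32 - 3 = 29
LF(A1) = LS(M) - sum(successors on chain A) = 29 - 22 = 7
LS = LF - duration = 7 - 4 = 3
Total float = LS - ES = 3 - 0 = 3

3


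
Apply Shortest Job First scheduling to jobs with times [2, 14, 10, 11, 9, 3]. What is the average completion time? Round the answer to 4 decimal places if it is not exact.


SJF order (ascending): [2, 3, 9, 10, 11, 14]
Completion times:
  Job 1: burst=2, C=2
  Job 2: burst=3, C=5
  Job 3: burst=9, C=14
  Job 4: burst=10, C=24
  Job 5: burst=11, C=35
  Job 6: burst=14, C=49
Average completion = 129/6 = 21.5

21.5


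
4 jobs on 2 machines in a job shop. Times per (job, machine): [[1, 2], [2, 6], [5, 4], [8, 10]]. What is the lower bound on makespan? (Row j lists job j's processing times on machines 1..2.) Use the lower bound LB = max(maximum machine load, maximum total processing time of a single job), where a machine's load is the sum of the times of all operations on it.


Machine loads:
  Machine 1: 1 + 2 + 5 + 8 = 16
  Machine 2: 2 + 6 + 4 + 10 = 22
Max machine load = 22
Job totals:
  Job 1: 3
  Job 2: 8
  Job 3: 9
  Job 4: 18
Max job total = 18
Lower bound = max(22, 18) = 22

22


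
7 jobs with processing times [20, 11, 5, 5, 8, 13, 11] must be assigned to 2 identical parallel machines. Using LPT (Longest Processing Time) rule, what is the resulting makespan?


Sort jobs in decreasing order (LPT): [20, 13, 11, 11, 8, 5, 5]
Assign each job to the least loaded machine:
  Machine 1: jobs [20, 11, 5], load = 36
  Machine 2: jobs [13, 11, 8, 5], load = 37
Makespan = max load = 37

37


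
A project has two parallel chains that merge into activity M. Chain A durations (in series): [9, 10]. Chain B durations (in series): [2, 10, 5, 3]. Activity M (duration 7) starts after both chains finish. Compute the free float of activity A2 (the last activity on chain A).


ES(A2) = sum of predecessors on chain A = 9
EF(A2) = ES + duration = 9 + 10 = 19
Successor of A2 is M. ES(M) = max(sum(A), sum(B)) = max(19, 20) = 20
Free float = ES(successor) - EF(current) = 20 - 19 = 1

1


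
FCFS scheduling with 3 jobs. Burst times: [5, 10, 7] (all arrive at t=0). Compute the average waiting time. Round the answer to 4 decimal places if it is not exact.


FCFS order (as given): [5, 10, 7]
Waiting times:
  Job 1: wait = 0
  Job 2: wait = 5
  Job 3: wait = 15
Sum of waiting times = 20
Average waiting time = 20/3 = 6.6667

6.6667


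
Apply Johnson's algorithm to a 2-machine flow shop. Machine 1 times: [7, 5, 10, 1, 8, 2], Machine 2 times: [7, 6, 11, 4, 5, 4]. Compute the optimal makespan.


Apply Johnson's rule:
  Group 1 (a <= b): [(4, 1, 4), (6, 2, 4), (2, 5, 6), (1, 7, 7), (3, 10, 11)]
  Group 2 (a > b): [(5, 8, 5)]
Optimal job order: [4, 6, 2, 1, 3, 5]
Schedule:
  Job 4: M1 done at 1, M2 done at 5
  Job 6: M1 done at 3, M2 done at 9
  Job 2: M1 done at 8, M2 done at 15
  Job 1: M1 done at 15, M2 done at 22
  Job 3: M1 done at 25, M2 done at 36
  Job 5: M1 done at 33, M2 done at 41
Makespan = 41

41


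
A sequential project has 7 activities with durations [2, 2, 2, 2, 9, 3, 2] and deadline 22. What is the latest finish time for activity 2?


LF(activity 2) = deadline - sum of successor durations
Successors: activities 3 through 7 with durations [2, 2, 9, 3, 2]
Sum of successor durations = 18
LF = 22 - 18 = 4

4


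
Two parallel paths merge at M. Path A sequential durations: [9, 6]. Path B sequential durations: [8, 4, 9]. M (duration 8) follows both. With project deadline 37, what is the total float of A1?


Forward pass: ES(A1) = sum of predecessors on chain A = 0
EF = ES + duration = 0 + 9 = 9
Backward pass: LF(M) = deadline = 37; LS(M) = 37 - 8 = 29
LF(A1) = LS(M) - sum(successors on chain A) = 29 - 6 = 23
LS = LF - duration = 23 - 9 = 14
Total float = LS - ES = 14 - 0 = 14

14


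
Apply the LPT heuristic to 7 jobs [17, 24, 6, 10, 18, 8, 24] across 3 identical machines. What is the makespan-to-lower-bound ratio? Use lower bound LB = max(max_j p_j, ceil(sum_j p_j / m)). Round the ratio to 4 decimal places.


LPT order: [24, 24, 18, 17, 10, 8, 6]
Machine loads after assignment: [34, 38, 35]
LPT makespan = 38
Lower bound = max(max_job, ceil(total/3)) = max(24, 36) = 36
Ratio = 38 / 36 = 1.0556

1.0556


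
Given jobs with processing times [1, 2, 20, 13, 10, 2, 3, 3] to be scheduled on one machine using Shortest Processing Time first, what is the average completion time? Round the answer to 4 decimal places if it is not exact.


Sort jobs by processing time (SPT order): [1, 2, 2, 3, 3, 10, 13, 20]
Compute completion times sequentially:
  Job 1: processing = 1, completes at 1
  Job 2: processing = 2, completes at 3
  Job 3: processing = 2, completes at 5
  Job 4: processing = 3, completes at 8
  Job 5: processing = 3, completes at 11
  Job 6: processing = 10, completes at 21
  Job 7: processing = 13, completes at 34
  Job 8: processing = 20, completes at 54
Sum of completion times = 137
Average completion time = 137/8 = 17.125

17.125


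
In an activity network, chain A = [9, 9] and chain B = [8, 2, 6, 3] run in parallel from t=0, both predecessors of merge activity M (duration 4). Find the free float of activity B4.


ES(B4) = sum of predecessors on chain B = 16
EF(B4) = ES + duration = 16 + 3 = 19
Successor of B4 is M. ES(M) = max(sum(A), sum(B)) = max(18, 19) = 19
Free float = ES(successor) - EF(current) = 19 - 19 = 0

0


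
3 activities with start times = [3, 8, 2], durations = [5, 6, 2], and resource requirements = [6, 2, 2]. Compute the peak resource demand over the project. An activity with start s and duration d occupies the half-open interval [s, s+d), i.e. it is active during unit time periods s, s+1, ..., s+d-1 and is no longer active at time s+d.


Each activity i is active on [start_i, start_i + duration_i).
Compute total resource usage per time slot:
  t=0: active resources = [], total = 0
  t=1: active resources = [], total = 0
  t=2: active resources = [2], total = 2
  t=3: active resources = [6, 2], total = 8
  t=4: active resources = [6], total = 6
  t=5: active resources = [6], total = 6
  t=6: active resources = [6], total = 6
  t=7: active resources = [6], total = 6
  t=8: active resources = [2], total = 2
  t=9: active resources = [2], total = 2
  t=10: active resources = [2], total = 2
  t=11: active resources = [2], total = 2
  t=12: active resources = [2], total = 2
  t=13: active resources = [2], total = 2
Peak resource demand = 8

8


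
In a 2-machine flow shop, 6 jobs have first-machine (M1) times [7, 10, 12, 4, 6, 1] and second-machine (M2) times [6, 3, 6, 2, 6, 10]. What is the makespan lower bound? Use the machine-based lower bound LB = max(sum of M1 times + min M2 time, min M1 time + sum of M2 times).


LB1 = sum(M1 times) + min(M2 times) = 40 + 2 = 42
LB2 = min(M1 times) + sum(M2 times) = 1 + 33 = 34
Lower bound = max(LB1, LB2) = max(42, 34) = 42

42


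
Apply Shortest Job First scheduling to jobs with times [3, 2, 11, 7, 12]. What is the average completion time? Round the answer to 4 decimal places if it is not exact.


SJF order (ascending): [2, 3, 7, 11, 12]
Completion times:
  Job 1: burst=2, C=2
  Job 2: burst=3, C=5
  Job 3: burst=7, C=12
  Job 4: burst=11, C=23
  Job 5: burst=12, C=35
Average completion = 77/5 = 15.4

15.4


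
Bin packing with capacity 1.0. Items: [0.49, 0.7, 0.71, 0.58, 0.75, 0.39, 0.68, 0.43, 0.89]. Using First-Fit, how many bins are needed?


Place items sequentially using First-Fit:
  Item 0.49 -> new Bin 1
  Item 0.7 -> new Bin 2
  Item 0.71 -> new Bin 3
  Item 0.58 -> new Bin 4
  Item 0.75 -> new Bin 5
  Item 0.39 -> Bin 1 (now 0.88)
  Item 0.68 -> new Bin 6
  Item 0.43 -> new Bin 7
  Item 0.89 -> new Bin 8
Total bins used = 8

8


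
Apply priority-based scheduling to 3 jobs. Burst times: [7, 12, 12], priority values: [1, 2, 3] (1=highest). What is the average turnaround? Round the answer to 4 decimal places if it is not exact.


Sort by priority (ascending = highest first):
Order: [(1, 7), (2, 12), (3, 12)]
Completion times:
  Priority 1, burst=7, C=7
  Priority 2, burst=12, C=19
  Priority 3, burst=12, C=31
Average turnaround = 57/3 = 19.0

19.0


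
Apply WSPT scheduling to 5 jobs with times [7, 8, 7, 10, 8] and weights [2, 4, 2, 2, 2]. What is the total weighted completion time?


Compute p/w ratios and sort ascending (WSPT): [(8, 4), (7, 2), (7, 2), (8, 2), (10, 2)]
Compute weighted completion times:
  Job (p=8,w=4): C=8, w*C=4*8=32
  Job (p=7,w=2): C=15, w*C=2*15=30
  Job (p=7,w=2): C=22, w*C=2*22=44
  Job (p=8,w=2): C=30, w*C=2*30=60
  Job (p=10,w=2): C=40, w*C=2*40=80
Total weighted completion time = 246

246


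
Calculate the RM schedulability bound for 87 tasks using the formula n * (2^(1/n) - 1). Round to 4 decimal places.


Compute 2^(1/87) = 1.0079990316
Subtract 1: 1.0079990316 - 1 = 0.0079990316
Multiply by n: 87 * 0.0079990316 = 0.6959157492
Round to 4 dp: 0.6959

0.6959


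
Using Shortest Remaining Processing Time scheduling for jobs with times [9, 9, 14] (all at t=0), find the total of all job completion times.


Since all jobs arrive at t=0, SRPT equals SPT ordering.
SPT order: [9, 9, 14]
Completion times:
  Job 1: p=9, C=9
  Job 2: p=9, C=18
  Job 3: p=14, C=32
Total completion time = 9 + 18 + 32 = 59

59


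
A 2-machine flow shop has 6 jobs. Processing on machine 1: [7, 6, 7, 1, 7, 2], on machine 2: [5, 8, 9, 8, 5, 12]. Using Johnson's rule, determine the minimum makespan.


Apply Johnson's rule:
  Group 1 (a <= b): [(4, 1, 8), (6, 2, 12), (2, 6, 8), (3, 7, 9)]
  Group 2 (a > b): [(1, 7, 5), (5, 7, 5)]
Optimal job order: [4, 6, 2, 3, 1, 5]
Schedule:
  Job 4: M1 done at 1, M2 done at 9
  Job 6: M1 done at 3, M2 done at 21
  Job 2: M1 done at 9, M2 done at 29
  Job 3: M1 done at 16, M2 done at 38
  Job 1: M1 done at 23, M2 done at 43
  Job 5: M1 done at 30, M2 done at 48
Makespan = 48

48


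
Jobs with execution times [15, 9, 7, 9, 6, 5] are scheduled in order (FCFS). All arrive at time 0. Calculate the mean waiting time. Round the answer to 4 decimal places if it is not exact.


FCFS order (as given): [15, 9, 7, 9, 6, 5]
Waiting times:
  Job 1: wait = 0
  Job 2: wait = 15
  Job 3: wait = 24
  Job 4: wait = 31
  Job 5: wait = 40
  Job 6: wait = 46
Sum of waiting times = 156
Average waiting time = 156/6 = 26.0

26.0


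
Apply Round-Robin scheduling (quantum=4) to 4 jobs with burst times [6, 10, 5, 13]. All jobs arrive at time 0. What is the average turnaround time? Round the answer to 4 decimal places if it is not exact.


Time quantum = 4
Execution trace:
  J1 runs 4 units, time = 4
  J2 runs 4 units, time = 8
  J3 runs 4 units, time = 12
  J4 runs 4 units, time = 16
  J1 runs 2 units, time = 18
  J2 runs 4 units, time = 22
  J3 runs 1 units, time = 23
  J4 runs 4 units, time = 27
  J2 runs 2 units, time = 29
  J4 runs 4 units, time = 33
  J4 runs 1 units, time = 34
Finish times: [18, 29, 23, 34]
Average turnaround = 104/4 = 26.0

26.0


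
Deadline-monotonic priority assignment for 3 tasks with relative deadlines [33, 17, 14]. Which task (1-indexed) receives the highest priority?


Sort tasks by relative deadline (ascending):
  Task 3: deadline = 14
  Task 2: deadline = 17
  Task 1: deadline = 33
Priority order (highest first): [3, 2, 1]
Highest priority task = 3

3


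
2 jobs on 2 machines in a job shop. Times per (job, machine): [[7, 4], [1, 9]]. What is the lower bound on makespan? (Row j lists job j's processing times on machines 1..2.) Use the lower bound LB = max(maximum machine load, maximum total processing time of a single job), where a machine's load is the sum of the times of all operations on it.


Machine loads:
  Machine 1: 7 + 1 = 8
  Machine 2: 4 + 9 = 13
Max machine load = 13
Job totals:
  Job 1: 11
  Job 2: 10
Max job total = 11
Lower bound = max(13, 11) = 13

13


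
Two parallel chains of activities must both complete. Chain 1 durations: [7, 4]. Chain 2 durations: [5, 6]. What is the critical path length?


Path A total = 7 + 4 = 11
Path B total = 5 + 6 = 11
Critical path = longest path = max(11, 11) = 11

11


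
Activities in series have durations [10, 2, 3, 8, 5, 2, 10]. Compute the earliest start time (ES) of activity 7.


Activity 7 starts after activities 1 through 6 complete.
Predecessor durations: [10, 2, 3, 8, 5, 2]
ES = 10 + 2 + 3 + 8 + 5 + 2 = 30

30


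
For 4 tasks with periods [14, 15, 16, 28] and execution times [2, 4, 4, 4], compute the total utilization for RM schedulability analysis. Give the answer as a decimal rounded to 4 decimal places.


Compute individual utilizations (exact fractions):
  Task 1: C/T = 2/14 = 1/7 (approx. 0.1429)
  Task 2: C/T = 4/15 (approx. 0.2667)
  Task 3: C/T = 4/16 = 1/4 (approx. 0.25)
  Task 4: C/T = 4/28 = 1/7 (approx. 0.1429)
Total utilization U = 1/7 + 4/15 + 1/4 + 1/7 = 337/420
Rounded to 4 decimal places: U = 0.8024
RM (Liu & Layland) bound for 4 tasks = 0.756828; compare with U = 337/420 (approx. 0.802381)
bound < U <= 1, so the RM sufficient condition is not met (inconclusive; an exact test such as response-time analysis is needed).

0.8024


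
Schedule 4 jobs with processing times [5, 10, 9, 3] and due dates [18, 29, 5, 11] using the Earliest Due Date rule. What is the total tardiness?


Sort by due date (EDD order): [(9, 5), (3, 11), (5, 18), (10, 29)]
Compute completion times and tardiness:
  Job 1: p=9, d=5, C=9, tardiness=max(0,9-5)=4
  Job 2: p=3, d=11, C=12, tardiness=max(0,12-11)=1
  Job 3: p=5, d=18, C=17, tardiness=max(0,17-18)=0
  Job 4: p=10, d=29, C=27, tardiness=max(0,27-29)=0
Total tardiness = 5

5


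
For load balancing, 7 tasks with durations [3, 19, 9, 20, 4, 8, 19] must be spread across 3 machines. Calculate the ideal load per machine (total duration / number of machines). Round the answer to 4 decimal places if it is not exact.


Total processing time = 3 + 19 + 9 + 20 + 4 + 8 + 19 = 82
Number of machines = 3
Ideal balanced load = 82 / 3 = 27.3333

27.3333


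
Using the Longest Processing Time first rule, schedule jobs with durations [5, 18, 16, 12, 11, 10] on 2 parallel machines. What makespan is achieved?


Sort jobs in decreasing order (LPT): [18, 16, 12, 11, 10, 5]
Assign each job to the least loaded machine:
  Machine 1: jobs [18, 11, 5], load = 34
  Machine 2: jobs [16, 12, 10], load = 38
Makespan = max load = 38

38


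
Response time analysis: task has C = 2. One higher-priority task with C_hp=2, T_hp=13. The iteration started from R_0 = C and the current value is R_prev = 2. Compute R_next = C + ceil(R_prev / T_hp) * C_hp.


R_next = C + ceil(R_prev / T_hp) * C_hp
ceil(2 / 13) = ceil(0.1538) = 1
Interference = 1 * 2 = 2
R_next = 2 + 2 = 4

4


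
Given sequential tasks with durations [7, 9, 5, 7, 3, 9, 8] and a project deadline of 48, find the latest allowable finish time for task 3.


LF(activity 3) = deadline - sum of successor durations
Successors: activities 4 through 7 with durations [7, 3, 9, 8]
Sum of successor durations = 27
LF = 48 - 27 = 21

21


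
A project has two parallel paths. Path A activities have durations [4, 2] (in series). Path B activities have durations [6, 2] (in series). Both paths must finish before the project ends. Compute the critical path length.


Path A total = 4 + 2 = 6
Path B total = 6 + 2 = 8
Critical path = longest path = max(6, 8) = 8

8


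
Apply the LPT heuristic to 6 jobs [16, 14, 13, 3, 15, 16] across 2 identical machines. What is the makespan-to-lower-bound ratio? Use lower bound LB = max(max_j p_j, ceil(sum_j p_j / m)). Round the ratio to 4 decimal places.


LPT order: [16, 16, 15, 14, 13, 3]
Machine loads after assignment: [34, 43]
LPT makespan = 43
Lower bound = max(max_job, ceil(total/2)) = max(16, 39) = 39
Ratio = 43 / 39 = 1.1026

1.1026


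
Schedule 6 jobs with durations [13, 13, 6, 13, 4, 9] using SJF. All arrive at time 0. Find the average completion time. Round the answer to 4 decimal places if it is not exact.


SJF order (ascending): [4, 6, 9, 13, 13, 13]
Completion times:
  Job 1: burst=4, C=4
  Job 2: burst=6, C=10
  Job 3: burst=9, C=19
  Job 4: burst=13, C=32
  Job 5: burst=13, C=45
  Job 6: burst=13, C=58
Average completion = 168/6 = 28.0

28.0


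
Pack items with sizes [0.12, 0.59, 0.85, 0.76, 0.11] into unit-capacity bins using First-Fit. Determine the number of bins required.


Place items sequentially using First-Fit:
  Item 0.12 -> new Bin 1
  Item 0.59 -> Bin 1 (now 0.71)
  Item 0.85 -> new Bin 2
  Item 0.76 -> new Bin 3
  Item 0.11 -> Bin 1 (now 0.82)
Total bins used = 3

3


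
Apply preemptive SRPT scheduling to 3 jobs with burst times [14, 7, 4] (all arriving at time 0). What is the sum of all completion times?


Since all jobs arrive at t=0, SRPT equals SPT ordering.
SPT order: [4, 7, 14]
Completion times:
  Job 1: p=4, C=4
  Job 2: p=7, C=11
  Job 3: p=14, C=25
Total completion time = 4 + 11 + 25 = 40

40


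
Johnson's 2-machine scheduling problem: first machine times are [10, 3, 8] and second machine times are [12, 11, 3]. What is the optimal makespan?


Apply Johnson's rule:
  Group 1 (a <= b): [(2, 3, 11), (1, 10, 12)]
  Group 2 (a > b): [(3, 8, 3)]
Optimal job order: [2, 1, 3]
Schedule:
  Job 2: M1 done at 3, M2 done at 14
  Job 1: M1 done at 13, M2 done at 26
  Job 3: M1 done at 21, M2 done at 29
Makespan = 29

29


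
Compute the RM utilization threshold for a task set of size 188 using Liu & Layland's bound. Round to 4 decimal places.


Compute 2^(1/188) = 1.0036937583
Subtract 1: 1.0036937583 - 1 = 0.0036937583
Multiply by n: 188 * 0.0036937583 = 0.6944265604
Round to 4 dp: 0.6944

0.6944


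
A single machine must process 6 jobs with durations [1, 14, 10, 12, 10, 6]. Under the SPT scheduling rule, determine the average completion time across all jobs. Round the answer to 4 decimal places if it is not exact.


Sort jobs by processing time (SPT order): [1, 6, 10, 10, 12, 14]
Compute completion times sequentially:
  Job 1: processing = 1, completes at 1
  Job 2: processing = 6, completes at 7
  Job 3: processing = 10, completes at 17
  Job 4: processing = 10, completes at 27
  Job 5: processing = 12, completes at 39
  Job 6: processing = 14, completes at 53
Sum of completion times = 144
Average completion time = 144/6 = 24.0

24.0


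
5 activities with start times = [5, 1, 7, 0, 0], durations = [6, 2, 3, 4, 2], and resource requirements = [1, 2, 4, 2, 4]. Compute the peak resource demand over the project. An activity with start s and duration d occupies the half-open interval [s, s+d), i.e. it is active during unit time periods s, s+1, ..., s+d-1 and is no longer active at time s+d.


Each activity i is active on [start_i, start_i + duration_i).
Compute total resource usage per time slot:
  t=0: active resources = [2, 4], total = 6
  t=1: active resources = [2, 2, 4], total = 8
  t=2: active resources = [2, 2], total = 4
  t=3: active resources = [2], total = 2
  t=4: active resources = [], total = 0
  t=5: active resources = [1], total = 1
  t=6: active resources = [1], total = 1
  t=7: active resources = [1, 4], total = 5
  t=8: active resources = [1, 4], total = 5
  t=9: active resources = [1, 4], total = 5
  t=10: active resources = [1], total = 1
Peak resource demand = 8

8


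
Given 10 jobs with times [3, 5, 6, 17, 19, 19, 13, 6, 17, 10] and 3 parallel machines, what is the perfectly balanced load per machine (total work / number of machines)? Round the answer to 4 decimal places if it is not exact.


Total processing time = 3 + 5 + 6 + 17 + 19 + 19 + 13 + 6 + 17 + 10 = 115
Number of machines = 3
Ideal balanced load = 115 / 3 = 38.3333

38.3333


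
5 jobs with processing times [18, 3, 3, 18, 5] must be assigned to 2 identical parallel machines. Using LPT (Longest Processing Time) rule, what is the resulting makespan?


Sort jobs in decreasing order (LPT): [18, 18, 5, 3, 3]
Assign each job to the least loaded machine:
  Machine 1: jobs [18, 5], load = 23
  Machine 2: jobs [18, 3, 3], load = 24
Makespan = max load = 24

24


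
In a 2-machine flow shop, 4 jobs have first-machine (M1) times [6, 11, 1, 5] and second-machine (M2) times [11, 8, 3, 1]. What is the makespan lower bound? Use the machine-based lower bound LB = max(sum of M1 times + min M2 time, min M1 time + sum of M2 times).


LB1 = sum(M1 times) + min(M2 times) = 23 + 1 = 24
LB2 = min(M1 times) + sum(M2 times) = 1 + 23 = 24
Lower bound = max(LB1, LB2) = max(24, 24) = 24

24
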